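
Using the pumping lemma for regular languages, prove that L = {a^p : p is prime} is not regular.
Assume for contradiction that L is regular, and let p ≥ 1 be the pumping length given by the pumping lemma.
Choose a prime q with q ≥ p (one exists because there are infinitely many primes) and let s = a^q. Then s ∈ L and |s| = q ≥ p.
By the pumping lemma, s = xyz for some x, y, z with |xy| ≤ p, |y| ≥ 1, and xy^i z ∈ L for every i ≥ 0.
Here y = a^k for some k with 1 ≤ k ≤ p, and xy^i z = a^(q + (i − 1)k) for every i ≥ 0.

Take i = q + 1: |xy^(q+1) z| = q + qk = q(k + 1).
Both factors satisfy q ≥ 2 and k + 1 ≥ 2, so q(k + 1) is composite, and xy^(q+1) z ∉ L.

This contradicts the pumping lemma, which requires xy^i z ∈ L for all i ≥ 0.
Hence L = {a^p : p is prime} is not regular. ∎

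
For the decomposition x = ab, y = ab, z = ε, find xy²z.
ababab

Given x = 'ab', y = 'ab', z = '' and i = 2:

xy^2z = x + y·y·...·y (2 times) + z
       = 'ab' + 'ab'^2 + ''
       = 'ab' + 'abab' + ''
       = 'ababab'

The pumped string is 'ababab' with length 6.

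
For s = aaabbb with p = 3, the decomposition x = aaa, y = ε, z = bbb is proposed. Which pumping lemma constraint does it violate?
Violated: |y| > 0

The decomposition x = aaa, y = ε, z = bbb for s = aaabbb with p = 3
violates the constraint: |y| > 0

|y| = 0, but the pumping lemma requires |y| > 0 (y must be non-empty).

Pumping lemma constraints:
1. xyz = s (decomposition is valid)
2. |xy| ≤ p
3. |y| > 0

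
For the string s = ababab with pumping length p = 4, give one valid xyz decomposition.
x = 'ab', y = 'a', z = 'bab'

For s = ababab and p = 4, one valid decomposition is:
- x = 'ab' (length 2)
- y = 'a' (length 1)
- z = 'bab' (length 3)

Verification:
- xyz = 'ab' + 'a' + 'bab' = ababab ✓
- |xy| = 3 ≤ 4 ✓
- |y| = 1 > 0 ✓

All pumping lemma constraints are satisfied.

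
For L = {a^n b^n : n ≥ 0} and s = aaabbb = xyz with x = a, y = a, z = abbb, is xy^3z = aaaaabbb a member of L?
No

xy³z = a · aaa · abbb = aaaaabbb.
aaaaabbb has 5 a's and 3 b's; 5 ≠ 3, so it is not in L.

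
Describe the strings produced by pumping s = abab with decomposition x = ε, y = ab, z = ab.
{xy^i z : i ≥ 0} = {(ab)^(i+1) : i ≥ 0} = {ab, abab, ababab, ...}

With x = ε, y = ab, z = ab: Pumping 'ab' gives strings of alternating a's and b's.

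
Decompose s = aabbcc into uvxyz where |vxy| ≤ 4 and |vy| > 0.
u='a', v='a', x='bb', y='c', z='c'

For s = aabbcc with pumping length p = 4:

One valid decomposition:
- u = 'a'
- v = 'a'
- x = 'bb'
- y = 'c'
- z = 'c'

Verification:
- uvxyz = 'a' + 'a' + 'bb' + 'c' + 'c' = aabbcc ✓
- |vxy| = |'abbc'| = 4 ≤ 4 ✓
- |vy| = |'ac'| = 2 > 0 ✓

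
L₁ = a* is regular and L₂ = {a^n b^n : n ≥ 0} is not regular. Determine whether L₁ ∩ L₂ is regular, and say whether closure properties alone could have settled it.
Yes — L₁ ∩ L₂ is regular.

A string of a* contains no b's, and the only string of {a^n b^n} with no b's is ε (n = 0). So L₁ ∩ L₂ = {ε}, a finite language, which is regular.

Note that the bare facts "L₁ regular, L₂ non-regular" do not settle the question by themselves: the closure of regular languages under ∪, ∩, complement and difference applies only when BOTH operands are regular. With a non-regular operand the result can come out regular or non-regular depending on the specific languages, so one has to work out L₁ ∩ L₂ for this particular pair, as above.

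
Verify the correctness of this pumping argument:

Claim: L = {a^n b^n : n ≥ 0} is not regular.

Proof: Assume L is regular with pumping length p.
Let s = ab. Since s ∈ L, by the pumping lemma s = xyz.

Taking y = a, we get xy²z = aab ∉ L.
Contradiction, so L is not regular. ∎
The proof is INCORRECT.

Error: The string s = ab may be shorter than p.
The pumping lemma only applies to strings with |s| ≥ p, and p is not under our control.
We must choose s in terms of p, e.g. s = a^p b^p, to ensure |s| ≥ p.
(The proof also fixes one particular y; a valid argument must handle every decomposition with |xy| ≤ p and |y| ≥ 1 — for s = a^p b^p this forces y = a^k, and then xy²z = a^(p+k) b^p ∉ L.)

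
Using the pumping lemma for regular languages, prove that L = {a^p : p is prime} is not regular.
Assume for contradiction that L is regular, and let p ≥ 1 be the pumping length given by the pumping lemma.
Choose a prime q with q ≥ p (one exists because there are infinitely many primes) and let s = a^q. Then s ∈ L and |s| = q ≥ p.
By the pumping lemma, s = xyz for some x, y, z with |xy| ≤ p, |y| ≥ 1, and xy^i z ∈ L for every i ≥ 0.
Here y = a^k for some k with 1 ≤ k ≤ p, and xy^i z = a^(q + (i − 1)k) for every i ≥ 0.

Take i = q + 1: |xy^(q+1) z| = q + qk = q(k + 1).
Both factors satisfy q ≥ 2 and k + 1 ≥ 2, so q(k + 1) is composite, and xy^(q+1) z ∉ L.

This contradicts the pumping lemma, which requires xy^i z ∈ L for all i ≥ 0.
Hence L = {a^p : p is prime} is not regular. ∎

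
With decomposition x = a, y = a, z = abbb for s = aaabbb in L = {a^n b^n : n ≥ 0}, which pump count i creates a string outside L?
i = 2

xy²z = a · aa · abbb = aaaabbb; aaaabbb has 4 a's and 3 b's; 4 ≠ 3, so it is not in L.
(Other choices also work, e.g. i = 0, 3; only i = 1 is guaranteed to stay in L since xy¹z = s.)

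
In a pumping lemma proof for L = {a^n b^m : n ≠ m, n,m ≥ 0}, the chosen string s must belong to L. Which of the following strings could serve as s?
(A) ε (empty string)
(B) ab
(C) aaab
(C) aaab

The pumping lemma is applied to a string s that lies in L, so first check membership of each option:
- (A) ε = a^0 b^0 has n = m = 0, so it is not in L ✗
- (B) ab = a^1 b^1 has n = m = 1, so it is not in L ✗
- (C) aaab = a^3 b^1 with 3 ≠ 1, so it is in L ✓

Only (C) aaab is in L, so it is the only candidate that could play the role of s.
(In a complete proof one picks s in terms of the pumping length p so that |s| ≥ p is guaranteed; a fixed string like aaab illustrates the shape of such an s.)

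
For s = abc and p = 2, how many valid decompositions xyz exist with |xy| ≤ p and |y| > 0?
3

For s = 'abc' with pumping length p = 2:

Constraints: |xy| ≤ 2, |y| > 0

Valid decompositions (|xy| ≤ p, |y| ≥ 1):
  • x='', y='a', z='bc'
  • x='a', y='b', z='c'
  • x='', y='ab', z='c'

Total count: 3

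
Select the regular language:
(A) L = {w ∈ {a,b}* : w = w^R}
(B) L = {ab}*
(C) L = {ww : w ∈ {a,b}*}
(B) {ab}*

(B) L = {ab}* is regular.

This can be recognized by a finite automaton (DFA/NFA).
Regular expressions like {ab}* define regular languages.

The other choices are not regular:
- {ww : w ∈ {a,b}*}: After pumping, the two halves no longer match
- {w ∈ {a,b}* : w = w^R}: After pumping, the string is no longer symmetric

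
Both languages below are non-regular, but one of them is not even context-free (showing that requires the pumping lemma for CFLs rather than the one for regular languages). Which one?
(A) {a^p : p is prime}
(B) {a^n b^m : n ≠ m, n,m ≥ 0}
(A) {a^p : p is prime}

(A) {a^p : p is prime} requires the CFL pumping lemma.

- {a^n b^m : n ≠ m, n,m ≥ 0} is context-free (but not regular)
  • Can be shown non-regular with the regular pumping lemma
  • After pumping a's, we can make n = m

- {a^p : p is prime} is NOT context-free
  • Requires the CFL pumping lemma to prove
  • The CFL pumping lemma also fails because prime gaps are unbounded

The CFL pumping lemma is "stronger" in that it can prove non-membership
in the larger class of context-free languages.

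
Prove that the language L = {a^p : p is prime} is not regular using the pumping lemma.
Assume for contradiction that L is regular, and let p ≥ 1 be the pumping length given by the pumping lemma.
Choose a prime q with q ≥ p (one exists because there are infinitely many primes) and let s = a^q. Then s ∈ L and |s| = q ≥ p.
By the pumping lemma, s = xyz for some x, y, z with |xy| ≤ p, |y| ≥ 1, and xy^i z ∈ L for every i ≥ 0.
Here y = a^k for some k with 1 ≤ k ≤ p, and xy^i z = a^(q + (i − 1)k) for every i ≥ 0.

Take i = q + 1: |xy^(q+1) z| = q + qk = q(k + 1).
Both factors satisfy q ≥ 2 and k + 1 ≥ 2, so q(k + 1) is composite, and xy^(q+1) z ∉ L.

This contradicts the pumping lemma, which requires xy^i z ∈ L for all i ≥ 0.
Hence L = {a^p : p is prime} is not regular. ∎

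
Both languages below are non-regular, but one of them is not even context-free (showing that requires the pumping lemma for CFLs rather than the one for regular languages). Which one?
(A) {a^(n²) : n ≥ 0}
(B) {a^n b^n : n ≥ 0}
(A) {a^(n²) : n ≥ 0}

(A) {a^(n²) : n ≥ 0} requires the CFL pumping lemma.

- {a^n b^n : n ≥ 0} is context-free (but not regular)
  • Can be shown non-regular with the regular pumping lemma
  • After pumping, the number of a's and b's become unequal

- {a^(n²) : n ≥ 0} is NOT context-free
  • Requires the CFL pumping lemma to prove
  • Gaps between squares grow unboundedly

The CFL pumping lemma is "stronger" in that it can prove non-membership
in the larger class of context-free languages.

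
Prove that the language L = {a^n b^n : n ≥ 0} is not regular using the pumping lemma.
Assume for contradiction that L is regular, and let p ≥ 1 be the pumping length given by the pumping lemma.
Choose s = a^p b^p. Then s ∈ L and |s| = 2p ≥ p.
By the pumping lemma, s = xyz for some x, y, z with |xy| ≤ p, |y| ≥ 1, and xy^i z ∈ L for every i ≥ 0.
Since |xy| ≤ p and the first p symbols of s are all a's, we must have y = a^k for some k with 1 ≤ k ≤ p.

Take i = 0: xy⁰z = a^(p − k) b^p.
This string has p − k a's but p b's, and p − k < p because k ≥ 1. So xy⁰z ∉ L.

This contradicts the pumping lemma, which requires xy^i z ∈ L for all i ≥ 0.
Hence L = {a^n b^n : n ≥ 0} is not regular. ∎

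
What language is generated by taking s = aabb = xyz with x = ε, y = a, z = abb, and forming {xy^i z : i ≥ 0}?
{xy^i z : i ≥ 0} = {a^(i+1) b^2 : i ≥ 0} = {abb, aabb, aaabb, ...}

With x = ε, y = a, z = abb: Starting with aabb and pumping the first 'a' (z = abb keeps the second 'a'), we get strings with i+1 a's followed by 2 b's for i = 0, 1, 2, ...; note bb is not produced because z always contributes one a.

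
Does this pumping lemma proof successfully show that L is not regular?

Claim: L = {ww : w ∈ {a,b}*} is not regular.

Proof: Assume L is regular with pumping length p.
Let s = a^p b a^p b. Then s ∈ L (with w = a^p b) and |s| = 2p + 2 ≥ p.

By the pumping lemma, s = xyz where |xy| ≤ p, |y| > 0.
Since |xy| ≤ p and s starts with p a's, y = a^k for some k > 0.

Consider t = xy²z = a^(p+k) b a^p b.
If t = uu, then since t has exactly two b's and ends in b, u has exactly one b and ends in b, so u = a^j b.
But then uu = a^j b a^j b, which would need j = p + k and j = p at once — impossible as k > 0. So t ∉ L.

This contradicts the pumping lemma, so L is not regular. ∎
The proof is correct.

This proof is valid because:
1. s = a^p b a^p b is in L and is chosen in terms of p, so |s| ≥ p holds for every p
2. The decomposition analysis is correct: |xy| ≤ p forces y to lie inside the leading a's
3. The contradiction is valid: the argument shows a^(p+k) b a^p b cannot be split into two equal halves
4. The conclusion follows logically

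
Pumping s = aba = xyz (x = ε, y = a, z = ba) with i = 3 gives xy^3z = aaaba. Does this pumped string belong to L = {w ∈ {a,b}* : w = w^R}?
No

xy³z = ε · aaa · ba = aaaba.
aaaba reversed is abaaa ≠ aaaba, so it is not a palindrome and is not in L.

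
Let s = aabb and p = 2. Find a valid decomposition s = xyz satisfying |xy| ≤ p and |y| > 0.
x = '', y = 'a', z = 'abb'

For s = aabb and p = 2, one valid decomposition is:
- x = '' (length 0)
- y = 'a' (length 1)
- z = 'abb' (length 3)

Verification:
- xyz = '' + 'a' + 'abb' = aabb ✓
- |xy| = 1 ≤ 2 ✓
- |y| = 1 > 0 ✓

All pumping lemma constraints are satisfied.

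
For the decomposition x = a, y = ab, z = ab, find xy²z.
aababab

Given x = 'a', y = 'ab', z = 'ab' and i = 2:

xy^2z = x + y·y·...·y (2 times) + z
       = 'a' + 'ab'^2 + 'ab'
       = 'a' + 'abab' + 'ab'
       = 'aababab'

The pumped string is 'aababab' with length 7.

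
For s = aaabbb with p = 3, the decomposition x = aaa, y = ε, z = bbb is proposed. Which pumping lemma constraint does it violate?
Violated: |y| > 0

The decomposition x = aaa, y = ε, z = bbb for s = aaabbb with p = 3
violates the constraint: |y| > 0

|y| = 0, but the pumping lemma requires |y| > 0 (y must be non-empty).

Pumping lemma constraints:
1. xyz = s (decomposition is valid)
2. |xy| ≤ p
3. |y| > 0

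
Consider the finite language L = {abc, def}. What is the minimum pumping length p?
p = 4

For a finite language L, the pumping lemma holds vacuously if p > max|s| for s ∈ L.

The longest string in L = {abc, def} has length 3.
If p = 4, then no string s ∈ L has |s| ≥ p, so the condition is vacuously true.

The minimum pumping length is p = 4.

Why no smaller p works: for any p ≤ 3, the longest string s ∈ L has |s| = 3 ≥ p, so it would
have to be pumpable; but pumping up (i = 2, 3, ...) produces ever longer strings, which cannot all lie in the
finite language L. So the pumping property fails for every p ≤ 3.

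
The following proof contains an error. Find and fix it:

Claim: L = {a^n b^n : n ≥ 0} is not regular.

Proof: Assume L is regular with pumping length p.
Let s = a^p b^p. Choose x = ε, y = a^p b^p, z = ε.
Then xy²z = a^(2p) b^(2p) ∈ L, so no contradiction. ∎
Error: The decomposition violates |xy| ≤ p. With y = a^p b^p, |xy| = |y| = 2p > p. (The proof also miscomputes xy²z, which would be a^p b^p a^p b^p rather than a^(2p) b^(2p), and it wrongly treats one harmless decomposition as settling the matter — the prover does not get to choose the decomposition.)

Correction: The pumping lemma requires |xy| ≤ p, and the argument must handle every decomposition satisfying |xy| ≤ p, |y| ≥ 1. Since s starts with p a's, any such y consists only of a's, say y = a^k with k ≥ 1. Then xy²z = a^(p+k) b^p has unequal numbers of a's and b's, so xy²z ∉ L — the required contradiction.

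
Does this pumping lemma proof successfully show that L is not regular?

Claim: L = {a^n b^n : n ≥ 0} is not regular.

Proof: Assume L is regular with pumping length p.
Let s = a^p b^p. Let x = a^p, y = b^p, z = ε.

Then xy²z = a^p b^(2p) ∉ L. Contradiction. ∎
The proof is INCORRECT.

Error: The decomposition violates |xy| ≤ p.
With x = a^p and y = b^p, we have |xy| = 2p > p.
The pumping lemma requires |xy| ≤ p, so y must be within the first p characters.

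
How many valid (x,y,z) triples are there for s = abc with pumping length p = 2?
3

For s = 'abc' with pumping length p = 2:

Constraints: |xy| ≤ 2, |y| > 0

Valid decompositions (|xy| ≤ p, |y| ≥ 1):
  • x='', y='a', z='bc'
  • x='a', y='b', z='c'
  • x='', y='ab', z='c'

Total count: 3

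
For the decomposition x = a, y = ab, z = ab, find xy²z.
aababab

Given x = 'a', y = 'ab', z = 'ab' and i = 2:

xy^2z = x + y·y·...·y (2 times) + z
       = 'a' + 'ab'^2 + 'ab'
       = 'a' + 'abab' + 'ab'
       = 'aababab'

The pumped string is 'aababab' with length 7.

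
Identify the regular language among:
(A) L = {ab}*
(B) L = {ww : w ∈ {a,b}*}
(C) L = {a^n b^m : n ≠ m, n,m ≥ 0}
(A) {ab}*

(A) L = {ab}* is regular.

This can be recognized by a finite automaton (DFA/NFA).
Regular expressions like {ab}* define regular languages.

The other choices are not regular:
- {ww : w ∈ {a,b}*}: After pumping, the two halves no longer match
- {a^n b^m : n ≠ m, n,m ≥ 0}: After pumping a's, we can make n = m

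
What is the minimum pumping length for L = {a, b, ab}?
p = 3

For a finite language L, the pumping lemma holds vacuously if p > max|s| for s ∈ L.

The longest string in L = {a, b, ab} has length 2.
If p = 3, then no string s ∈ L has |s| ≥ p, so the condition is vacuously true.

The minimum pumping length is p = 3.

Why no smaller p works: for any p ≤ 2, the longest string s ∈ L has |s| = 2 ≥ p, so it would
have to be pumpable; but pumping up (i = 2, 3, ...) produces ever longer strings, which cannot all lie in the
finite language L. So the pumping property fails for every p ≤ 2.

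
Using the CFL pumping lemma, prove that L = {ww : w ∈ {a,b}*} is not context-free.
Assume for contradiction that L is context-free, and let p ≥ 1 be the pumping length given by the pumping lemma for CFLs.
Choose s = a^p b^p a^p b^p. Then s ∈ L (take w = a^p b^p) and |s| = 4p ≥ p.
By the CFL pumping lemma, s = uvxyz for some u, v, x, y, z with |vxy| ≤ p, |vy| ≥ 1, and uv^i xy^i z ∈ L for every i ≥ 0.

Write s as four blocks A₁ B₁ A₂ B₂ with A₁ = A₂ = a^p and B₁ = B₂ = b^p. Since |vxy| ≤ p, the window vxy lies inside at most two adjacent blocks. Take i = 0 and let t = uxz, so |t| = 4p − |vy| with 1 ≤ |vy| ≤ p. If |t| is odd, t ∉ L immediately, so assume |vy| is even (hence |vy| ≥ 2) and |t|/2 = 2p − |vy|/2, which satisfies p ≤ |t|/2 ≤ 2p − 1.

Case 1 (vxy inside A₁B₁): t = a^(p−j) b^(p−l) a^p b^p with j + l = |vy|. The second half of t has length < 2p, so it is a suffix of the trailing a^p b^p and ends in b; the first half is a^(p−j) b^(p−l) a^((j+l)/2), which ends in a because (j+l)/2 ≥ 1. The halves differ, so t ∉ L.

Case 2 (vxy inside B₁A₂, straddling the middle): t = a^p b^(p−j) a^(p−l) b^p with j + l = |vy|. If t = ww, then w is a prefix of t of length ≥ p, so w begins with a^p; and w is a suffix of t of length ≥ p, so w ends with b^p. That forces |w| ≥ 2p, contradicting |w| = |t|/2 ≤ 2p − 1. So t ∉ L.

Case 3 (vxy inside A₂B₂): t = a^p b^p a^(p−j) b^(p−l) with j + l = |vy|. The first half of t is a prefix of a^p b^p, so it begins with a; the second half is b^((j+l)/2) a^(p−j) b^(p−l), which begins with b. The halves differ, so t ∉ L.

In every case uv⁰xy⁰z = uxz ∉ L.

This contradicts the CFL pumping lemma, which requires uv^i xy^i z ∈ L for all i ≥ 0.
Hence L = {ww : w ∈ {a,b}*} is not context-free. ∎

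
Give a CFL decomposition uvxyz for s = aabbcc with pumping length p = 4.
u='a', v='a', x='bb', y='c', z='c'

For s = aabbcc with pumping length p = 4:

One valid decomposition:
- u = 'a'
- v = 'a'
- x = 'bb'
- y = 'c'
- z = 'c'

Verification:
- uvxyz = 'a' + 'a' + 'bb' + 'c' + 'c' = aabbcc ✓
- |vxy| = |'abbc'| = 4 ≤ 4 ✓
- |vy| = |'ac'| = 2 > 0 ✓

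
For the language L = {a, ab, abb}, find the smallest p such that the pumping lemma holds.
p = 4

For a finite language L, the pumping lemma holds vacuously if p > max|s| for s ∈ L.

The longest string in L = {a, ab, abb} has length 3.
If p = 4, then no string s ∈ L has |s| ≥ p, so the condition is vacuously true.

The minimum pumping length is p = 4.

Why no smaller p works: for any p ≤ 3, the longest string s ∈ L has |s| = 3 ≥ p, so it would
have to be pumpable; but pumping up (i = 2, 3, ...) produces ever longer strings, which cannot all lie in the
finite language L. So the pumping property fails for every p ≤ 3.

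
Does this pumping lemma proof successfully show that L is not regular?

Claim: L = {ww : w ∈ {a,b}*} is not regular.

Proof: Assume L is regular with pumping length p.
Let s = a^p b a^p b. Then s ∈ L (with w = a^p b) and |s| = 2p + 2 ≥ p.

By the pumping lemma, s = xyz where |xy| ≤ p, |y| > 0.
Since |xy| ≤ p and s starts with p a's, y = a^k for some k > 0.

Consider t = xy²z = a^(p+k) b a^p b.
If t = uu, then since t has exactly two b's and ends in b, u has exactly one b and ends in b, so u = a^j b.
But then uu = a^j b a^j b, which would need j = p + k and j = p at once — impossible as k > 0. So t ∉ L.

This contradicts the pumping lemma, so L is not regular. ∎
The proof is correct.

This proof is valid because:
1. s = a^p b a^p b is in L and is chosen in terms of p, so |s| ≥ p holds for every p
2. The decomposition analysis is correct: |xy| ≤ p forces y to lie inside the leading a's
3. The contradiction is valid: the argument shows a^(p+k) b a^p b cannot be split into two equal halves
4. The conclusion follows logically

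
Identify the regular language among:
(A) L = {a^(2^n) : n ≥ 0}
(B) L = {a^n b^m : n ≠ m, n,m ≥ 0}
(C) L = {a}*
(C) {a}*

(C) L = {a}* is regular.

This can be recognized by a finite automaton (DFA/NFA).
Regular expressions like {a}* define regular languages.

The other choices are not regular:
- {a^(2^n) : n ≥ 0}: After pumping, length is no longer a power of 2
- {a^n b^m : n ≠ m, n,m ≥ 0}: After pumping a's, we can make n = m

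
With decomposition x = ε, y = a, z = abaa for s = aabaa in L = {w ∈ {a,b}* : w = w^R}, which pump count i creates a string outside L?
i = 2

xy²z = ε · aa · abaa = aaabaa; aaabaa reversed is aabaaa ≠ aaabaa, so it is not a palindrome and is not in L.
(Other choices also work, e.g. i = 0, 3; only i = 1 is guaranteed to stay in L since xy¹z = s.)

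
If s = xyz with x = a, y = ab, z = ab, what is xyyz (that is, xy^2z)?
aababab

Given x = 'a', y = 'ab', z = 'ab' and i = 2:

xy^2z = x + y·y·...·y (2 times) + z
       = 'a' + 'ab'^2 + 'ab'
       = 'a' + 'abab' + 'ab'
       = 'aababab'

The pumped string is 'aababab' with length 7.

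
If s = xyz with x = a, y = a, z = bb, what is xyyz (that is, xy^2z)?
aaabb

Given x = 'a', y = 'a', z = 'bb' and i = 2:

xy^2z = x + y·y·...·y (2 times) + z
       = 'a' + 'a'^2 + 'bb'
       = 'a' + 'aa' + 'bb'
       = 'aaabb'

The pumped string is 'aaabb' with length 5.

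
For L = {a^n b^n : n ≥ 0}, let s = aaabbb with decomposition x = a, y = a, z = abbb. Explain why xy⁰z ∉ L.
xy⁰z = aabbb ∉ L

Pumping with i = 0 replaces y = a by y⁰ = ε:
- Original: s = xyz = aaabbb; aaabbb = a^3 b^3 has equal counts (3 = 3), so it is in L
- Pumped: xy⁰z = a · ε · abbb = aabbb
- aabbb has 2 a's and 3 b's; 2 ≠ 3, so it is not in L

The pumping lemma would require xy⁰z ∈ L, so this decomposition yields a contradiction.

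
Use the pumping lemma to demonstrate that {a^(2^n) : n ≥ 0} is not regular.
Assume for contradiction that L is regular, and let p ≥ 1 be the pumping length given by the pumping lemma.
Choose s = a^(2^p). Then s ∈ L and |s| = 2^p ≥ p.
By the pumping lemma, s = xyz for some x, y, z with |xy| ≤ p, |y| ≥ 1, and xy^i z ∈ L for every i ≥ 0.
Here y = a^k for some k with 1 ≤ k ≤ |xy| ≤ p, and p < 2^p.

Take i = 2: |xy²z| = 2^p + k.
Now 2^p < 2^p + k ≤ 2^p + p < 2^p + 2^p = 2^(p+1).
So |xy²z| lies strictly between the consecutive powers of two 2^p and 2^(p+1), hence is not a power of 2, and xy²z ∉ L.

This contradicts the pumping lemma, which requires xy^i z ∈ L for all i ≥ 0.
Hence L = {a^(2^n) : n ≥ 0} is not regular. ∎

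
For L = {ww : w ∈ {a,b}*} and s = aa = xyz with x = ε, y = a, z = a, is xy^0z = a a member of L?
No

xy⁰z = ε · ε · a = a.
a has odd length 1, so it cannot be written as ww and is not in L.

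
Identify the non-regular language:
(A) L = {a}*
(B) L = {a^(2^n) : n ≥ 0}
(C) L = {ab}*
(B) {a^(2^n) : n ≥ 0}

(B) L = {a^(2^n) : n ≥ 0} is NOT regular.

The pumping lemma can be used to prove this:
After pumping, length is no longer a power of 2

The other languages are regular because they can be recognized by finite automata.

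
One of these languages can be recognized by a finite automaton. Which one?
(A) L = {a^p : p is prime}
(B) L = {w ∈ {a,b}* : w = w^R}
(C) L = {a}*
(C) {a}*

(C) L = {a}* is regular.

This can be recognized by a finite automaton (DFA/NFA).
Regular expressions like {a}* define regular languages.

The other choices are not regular:
- {w ∈ {a,b}* : w = w^R}: After pumping, the string is no longer symmetric
- {a^p : p is prime}: After pumping, the length becomes composite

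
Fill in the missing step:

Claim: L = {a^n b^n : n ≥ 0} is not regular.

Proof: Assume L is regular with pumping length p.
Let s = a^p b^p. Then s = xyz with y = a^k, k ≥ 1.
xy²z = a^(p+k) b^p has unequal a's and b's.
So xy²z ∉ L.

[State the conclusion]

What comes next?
This contradicts the pumping lemma for regular languages,
which guarantees xy^i z ∈ L for all i ≥ 0.

Since our assumption that L is regular leads to a contradiction,
we conclude that L = {a^n b^n : n ≥ 0} is NOT regular. ∎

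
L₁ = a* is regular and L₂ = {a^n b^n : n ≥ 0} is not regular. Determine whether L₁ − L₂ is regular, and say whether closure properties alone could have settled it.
Yes — L₁ − L₂ is regular.

The only string of a* that lies in {a^n b^n} is ε, so L₁ − L₂ = a* − {ε} = a⁺ = aa*, which is regular.

Note that the bare facts "L₁ regular, L₂ non-regular" do not settle the question by themselves: the closure of regular languages under ∪, ∩, complement and difference applies only when BOTH operands are regular. With a non-regular operand the result can come out regular or non-regular depending on the specific languages, so one has to work out L₁ − L₂ for this particular pair, as above.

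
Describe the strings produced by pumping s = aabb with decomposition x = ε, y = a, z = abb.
{xy^i z : i ≥ 0} = {a^(i+1) b^2 : i ≥ 0} = {abb, aabb, aaabb, ...}

With x = ε, y = a, z = abb: Starting with aabb and pumping the first 'a' (z = abb keeps the second 'a'), we get strings with i+1 a's followed by 2 b's for i = 0, 1, 2, ...; note bb is not produced because z always contributes one a.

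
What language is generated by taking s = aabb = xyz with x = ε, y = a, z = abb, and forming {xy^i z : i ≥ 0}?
{xy^i z : i ≥ 0} = {a^(i+1) b^2 : i ≥ 0} = {abb, aabb, aaabb, ...}

With x = ε, y = a, z = abb: Starting with aabb and pumping the first 'a' (z = abb keeps the second 'a'), we get strings with i+1 a's followed by 2 b's for i = 0, 1, 2, ...; note bb is not produced because z always contributes one a.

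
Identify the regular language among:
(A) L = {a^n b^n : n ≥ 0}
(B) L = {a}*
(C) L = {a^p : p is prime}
(B) {a}*

(B) L = {a}* is regular.

This can be recognized by a finite automaton (DFA/NFA).
Regular expressions like {a}* define regular languages.

The other choices are not regular:
- {a^n b^n : n ≥ 0}: After pumping, the number of a's and b's become unequal
- {a^p : p is prime}: After pumping, the length becomes composite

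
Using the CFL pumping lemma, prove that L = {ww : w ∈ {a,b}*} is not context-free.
Assume for contradiction that L is context-free, and let p ≥ 1 be the pumping length given by the pumping lemma for CFLs.
Choose s = a^p b^p a^p b^p. Then s ∈ L (take w = a^p b^p) and |s| = 4p ≥ p.
By the CFL pumping lemma, s = uvxyz for some u, v, x, y, z with |vxy| ≤ p, |vy| ≥ 1, and uv^i xy^i z ∈ L for every i ≥ 0.

Write s as four blocks A₁ B₁ A₂ B₂ with A₁ = A₂ = a^p and B₁ = B₂ = b^p. Since |vxy| ≤ p, the window vxy lies inside at most two adjacent blocks. Take i = 0 and let t = uxz, so |t| = 4p − |vy| with 1 ≤ |vy| ≤ p. If |t| is odd, t ∉ L immediately, so assume |vy| is even (hence |vy| ≥ 2) and |t|/2 = 2p − |vy|/2, which satisfies p ≤ |t|/2 ≤ 2p − 1.

Case 1 (vxy inside A₁B₁): t = a^(p−j) b^(p−l) a^p b^p with j + l = |vy|. The second half of t has length < 2p, so it is a suffix of the trailing a^p b^p and ends in b; the first half is a^(p−j) b^(p−l) a^((j+l)/2), which ends in a because (j+l)/2 ≥ 1. The halves differ, so t ∉ L.

Case 2 (vxy inside B₁A₂, straddling the middle): t = a^p b^(p−j) a^(p−l) b^p with j + l = |vy|. If t = ww, then w is a prefix of t of length ≥ p, so w begins with a^p; and w is a suffix of t of length ≥ p, so w ends with b^p. That forces |w| ≥ 2p, contradicting |w| = |t|/2 ≤ 2p − 1. So t ∉ L.

Case 3 (vxy inside A₂B₂): t = a^p b^p a^(p−j) b^(p−l) with j + l = |vy|. The first half of t is a prefix of a^p b^p, so it begins with a; the second half is b^((j+l)/2) a^(p−j) b^(p−l), which begins with b. The halves differ, so t ∉ L.

In every case uv⁰xy⁰z = uxz ∉ L.

This contradicts the CFL pumping lemma, which requires uv^i xy^i z ∈ L for all i ≥ 0.
Hence L = {ww : w ∈ {a,b}*} is not context-free. ∎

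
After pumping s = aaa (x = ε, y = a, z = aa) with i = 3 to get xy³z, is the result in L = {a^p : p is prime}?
Yes

xy³z = ε · aaa · aa = aaaaa.
aaaaa has length 5, which is prime, so it is in L.
(A single pumped string landing in L is not a contradiction by itself; a non-regularity proof needs some i for which xy^i z ∉ L, for every admissible decomposition.)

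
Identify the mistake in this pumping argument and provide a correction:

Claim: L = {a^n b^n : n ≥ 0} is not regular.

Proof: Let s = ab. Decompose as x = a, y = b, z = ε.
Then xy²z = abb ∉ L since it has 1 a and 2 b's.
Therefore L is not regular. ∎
Error: The string s = ab might be shorter than the pumping length p.

Correction: Choose s = a^p b^p to ensure |s| ≥ p. Also, the decomposition is wrong: with |xy| ≤ p, y cannot include b's when s starts with p a's.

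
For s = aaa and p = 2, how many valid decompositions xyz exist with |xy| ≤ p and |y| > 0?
3

For s = 'aaa' with pumping length p = 2:

Constraints: |xy| ≤ 2, |y| > 0

Valid decompositions (|xy| ≤ p, |y| ≥ 1):
  • x='', y='a', z='aa'
  • x='a', y='a', z='a'
  • x='', y='aa', z='a'

Total count: 3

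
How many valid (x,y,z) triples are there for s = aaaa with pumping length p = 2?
3

For s = 'aaaa' with pumping length p = 2:

Constraints: |xy| ≤ 2, |y| > 0

Valid decompositions (|xy| ≤ p, |y| ≥ 1):
  • x='', y='a', z='aaa'
  • x='a', y='a', z='aa'
  • x='', y='aa', z='aa'

Total count: 3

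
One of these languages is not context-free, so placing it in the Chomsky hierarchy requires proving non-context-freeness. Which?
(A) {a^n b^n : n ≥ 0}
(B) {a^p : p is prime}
(B) {a^p : p is prime}

(B) {a^p : p is prime} requires the CFL pumping lemma.

- {a^n b^n : n ≥ 0} is context-free (but not regular)
  • Can be shown non-regular with the regular pumping lemma
  • After pumping, the number of a's and b's become unequal

- {a^p : p is prime} is NOT context-free
  • Requires the CFL pumping lemma to prove
  • The CFL pumping lemma also fails because prime gaps are unbounded

The CFL pumping lemma is "stronger" in that it can prove non-membership
in the larger class of context-free languages.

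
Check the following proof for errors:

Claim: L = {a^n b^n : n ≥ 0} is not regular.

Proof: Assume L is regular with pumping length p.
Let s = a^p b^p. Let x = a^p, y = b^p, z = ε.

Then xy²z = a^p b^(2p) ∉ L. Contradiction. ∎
The proof is INCORRECT.

Error: The decomposition violates |xy| ≤ p.
With x = a^p and y = b^p, we have |xy| = 2p > p.
The pumping lemma requires |xy| ≤ p, so y must be within the first p characters.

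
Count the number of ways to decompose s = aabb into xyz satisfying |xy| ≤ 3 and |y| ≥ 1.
6

For s = 'aabb' with pumping length p = 3:

Constraints: |xy| ≤ 3, |y| > 0

Valid decompositions (|xy| ≤ p, |y| ≥ 1):
  • x='', y='a', z='abb'
  • x='a', y='a', z='bb'
  • x='', y='aa', z='bb'
  • x='aa', y='b', z='b'
  • x='a', y='ab', z='b'
  • x='', y='aab', z='b'

Total count: 6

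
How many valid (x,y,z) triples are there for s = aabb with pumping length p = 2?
3

For s = 'aabb' with pumping length p = 2:

Constraints: |xy| ≤ 2, |y| > 0

Valid decompositions (|xy| ≤ p, |y| ≥ 1):
  • x='', y='a', z='abb'
  • x='a', y='a', z='bb'
  • x='', y='aa', z='bb'

Total count: 3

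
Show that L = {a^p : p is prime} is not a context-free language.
Assume for contradiction that L is context-free, and let p ≥ 1 be the pumping length given by the pumping lemma for CFLs.
Choose a prime q with q ≥ p and let s = a^q. Then s ∈ L and |s| = q ≥ p.
By the CFL pumping lemma, s = uvxyz for some u, v, x, y, z with |vxy| ≤ p, |vy| ≥ 1, and uv^i xy^i z ∈ L for every i ≥ 0.
All symbols are a's, so only lengths matter: let k = |vy|, with 1 ≤ k ≤ p. Then |uv^i xy^i z| = q + (i − 1)k.

Take i = q + 1: the length is q + qk = q(k + 1).
Both factors satisfy q ≥ 2 and k + 1 ≥ 2, so q(k + 1) is composite and uv^(q+1) xy^(q+1) z ∉ L.

This contradicts the CFL pumping lemma, which requires uv^i xy^i z ∈ L for all i ≥ 0.
Hence L = {a^p : p is prime} is not context-free. ∎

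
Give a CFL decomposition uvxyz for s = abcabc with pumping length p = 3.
u='ab', v='c', x='a', y='b', z='c'

For s = abcabc with pumping length p = 3:

One valid decomposition:
- u = 'ab'
- v = 'c'
- x = 'a'
- y = 'b'
- z = 'c'

Verification:
- uvxyz = 'ab' + 'c' + 'a' + 'b' + 'c' = abcabc ✓
- |vxy| = |'cab'| = 3 ≤ 3 ✓
- |vy| = |'cb'| = 2 > 0 ✓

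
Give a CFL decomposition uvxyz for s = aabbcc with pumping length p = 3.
u='aa', v='b', x='b', y='c', z='c'

For s = aabbcc with pumping length p = 3:

One valid decomposition:
- u = 'aa'
- v = 'b'
- x = 'b'
- y = 'c'
- z = 'c'

Verification:
- uvxyz = 'aa' + 'b' + 'b' + 'c' + 'c' = aabbcc ✓
- |vxy| = |'bbc'| = 3 ≤ 3 ✓
- |vy| = |'bc'| = 2 > 0 ✓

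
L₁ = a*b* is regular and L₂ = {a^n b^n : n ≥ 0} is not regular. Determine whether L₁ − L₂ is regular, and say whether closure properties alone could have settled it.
No — L₁ − L₂ is not regular.

a*b* − {a^n b^n} = {a^n b^m : n ≠ m}. If this were regular, then its complement intersected with a*b*, namely {a^n b^n : n ≥ 0}, would be regular too (closure under complement and intersection) — contradiction. So L₁ − L₂ is not regular.

Note that the bare facts "L₁ regular, L₂ non-regular" do not settle the question by themselves: the closure of regular languages under ∪, ∩, complement and difference applies only when BOTH operands are regular. With a non-regular operand the result can come out regular or non-regular depending on the specific languages, so one has to work out L₁ − L₂ for this particular pair, as above.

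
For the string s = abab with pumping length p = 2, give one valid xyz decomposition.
x = '', y = 'a', z = 'bab'

For s = abab and p = 2, one valid decomposition is:
- x = '' (length 0)
- y = 'a' (length 1)
- z = 'bab' (length 3)

Verification:
- xyz = '' + 'a' + 'bab' = abab ✓
- |xy| = 1 ≤ 2 ✓
- |y| = 1 > 0 ✓

All pumping lemma constraints are satisfied.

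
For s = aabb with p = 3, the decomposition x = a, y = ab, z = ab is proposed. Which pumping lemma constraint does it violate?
Violated: xyz = s

The decomposition x = a, y = ab, z = ab for s = aabb with p = 3
violates the constraint: xyz = s

xyz = 'a' + 'ab' + 'ab' = 'aabab' ≠ 'aabb' = s. The decomposition doesn't reconstruct s.

Pumping lemma constraints:
1. xyz = s (decomposition is valid)
2. |xy| ≤ p
3. |y| > 0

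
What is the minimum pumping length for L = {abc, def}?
p = 4

For a finite language L, the pumping lemma holds vacuously if p > max|s| for s ∈ L.

The longest string in L = {abc, def} has length 3.
If p = 4, then no string s ∈ L has |s| ≥ p, so the condition is vacuously true.

The minimum pumping length is p = 4.

Why no smaller p works: for any p ≤ 3, the longest string s ∈ L has |s| = 3 ≥ p, so it would
have to be pumpable; but pumping up (i = 2, 3, ...) produces ever longer strings, which cannot all lie in the
finite language L. So the pumping property fails for every p ≤ 3.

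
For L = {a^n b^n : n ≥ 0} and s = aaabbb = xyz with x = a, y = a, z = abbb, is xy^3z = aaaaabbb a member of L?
No

xy³z = a · aaa · abbb = aaaaabbb.
aaaaabbb has 5 a's and 3 b's; 5 ≠ 3, so it is not in L.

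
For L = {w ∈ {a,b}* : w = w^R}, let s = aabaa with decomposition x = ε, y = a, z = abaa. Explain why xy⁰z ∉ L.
xy⁰z = abaa ∉ L

Pumping with i = 0 replaces y = a by y⁰ = ε:
- Original: s = xyz = aabaa; aabaa reversed is aabaa, the same string, so it is a palindrome and is in L
- Pumped: xy⁰z = ε · ε · abaa = abaa
- abaa reversed is aaba ≠ abaa, so it is not a palindrome and is not in L

The pumping lemma would require xy⁰z ∈ L, so this decomposition yields a contradiction.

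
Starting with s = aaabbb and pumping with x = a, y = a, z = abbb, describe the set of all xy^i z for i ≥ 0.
{xy^i z : i ≥ 0} = {a^(2+i) b^3 : i ≥ 0} = {aabbb, aaabbb, aaaabbb, ...}

With x = a, y = a, z = abbb: Starting with aaabbb and pumping the second 'a', we get strings with 2+i a's followed by 3 b's for i = 0, 1, 2, ...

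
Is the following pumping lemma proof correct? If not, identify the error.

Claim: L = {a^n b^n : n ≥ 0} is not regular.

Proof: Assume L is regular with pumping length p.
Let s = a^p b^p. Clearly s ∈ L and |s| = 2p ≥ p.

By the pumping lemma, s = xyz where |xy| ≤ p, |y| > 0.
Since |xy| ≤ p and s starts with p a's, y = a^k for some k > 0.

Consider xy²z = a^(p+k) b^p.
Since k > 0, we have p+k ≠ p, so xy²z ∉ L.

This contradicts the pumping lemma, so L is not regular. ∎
The proof is correct.

This proof is valid because:
1. The string s = a^p b^p is correctly in L
2. The decomposition analysis is correct: y must consist only of a's
3. The contradiction is valid: pumping increases a's but not b's
4. The conclusion follows logically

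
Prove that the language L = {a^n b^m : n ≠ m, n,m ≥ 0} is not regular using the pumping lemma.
Assume for contradiction that L is regular, and let p ≥ 1 be the pumping length given by the pumping lemma.
Choose s = a^p b^(p + p!). Then s ∈ L because p ≠ p + p! (as p! ≥ 1), and |s| ≥ p.
By the pumping lemma, s = xyz for some x, y, z with |xy| ≤ p, |y| ≥ 1, and xy^i z ∈ L for every i ≥ 0.
Since |xy| ≤ p and the first p symbols of s are all a's, y = a^k for some k with 1 ≤ k ≤ p.
For every i ≥ 0, xy^i z = a^(p + (i − 1)k) b^(p + p!).

Because 1 ≤ k ≤ p, k divides p!. Let t = p!/k (a positive integer) and take i = t + 1.
Then the number of a's is p + tk = p + p!, which equals the number of b's.
So xy^(t+1) z = a^(p + p!) b^(p + p!) has equally many a's and b's and is NOT in L.

This contradicts the pumping lemma, which requires xy^i z ∈ L for all i ≥ 0.
Hence L = {a^n b^m : n ≠ m, n,m ≥ 0} is not regular. ∎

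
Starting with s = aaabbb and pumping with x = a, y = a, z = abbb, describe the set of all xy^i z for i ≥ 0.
{xy^i z : i ≥ 0} = {a^(2+i) b^3 : i ≥ 0} = {aabbb, aaabbb, aaaabbb, ...}

With x = a, y = a, z = abbb: Starting with aaabbb and pumping the second 'a', we get strings with 2+i a's followed by 3 b's for i = 0, 1, 2, ...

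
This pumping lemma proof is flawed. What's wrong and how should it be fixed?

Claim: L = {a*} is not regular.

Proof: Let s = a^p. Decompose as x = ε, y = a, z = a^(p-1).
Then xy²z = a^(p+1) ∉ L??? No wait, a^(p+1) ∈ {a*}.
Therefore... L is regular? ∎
Error: The proof attempts to show a*  is not regular, but a* IS regular!

Correction: a* is a regular language (recognized by a simple DFA with one accepting state and self-loop on 'a'). The pumping lemma can only prove non-regularity, not regularity. For regular languages, pumping always works.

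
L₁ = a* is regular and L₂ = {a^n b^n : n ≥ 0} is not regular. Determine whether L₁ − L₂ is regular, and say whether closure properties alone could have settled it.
Yes — L₁ − L₂ is regular.

The only string of a* that lies in {a^n b^n} is ε, so L₁ − L₂ = a* − {ε} = a⁺ = aa*, which is regular.

Note that the bare facts "L₁ regular, L₂ non-regular" do not settle the question by themselves: the closure of regular languages under ∪, ∩, complement and difference applies only when BOTH operands are regular. With a non-regular operand the result can come out regular or non-regular depending on the specific languages, so one has to work out L₁ − L₂ for this particular pair, as above.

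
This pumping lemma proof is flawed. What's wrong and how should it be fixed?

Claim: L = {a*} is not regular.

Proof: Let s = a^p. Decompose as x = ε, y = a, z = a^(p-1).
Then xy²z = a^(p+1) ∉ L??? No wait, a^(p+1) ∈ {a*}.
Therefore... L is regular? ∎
Error: The proof attempts to show a*  is not regular, but a* IS regular!

Correction: a* is a regular language (recognized by a simple DFA with one accepting state and self-loop on 'a'). The pumping lemma can only prove non-regularity, not regularity. For regular languages, pumping always works.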